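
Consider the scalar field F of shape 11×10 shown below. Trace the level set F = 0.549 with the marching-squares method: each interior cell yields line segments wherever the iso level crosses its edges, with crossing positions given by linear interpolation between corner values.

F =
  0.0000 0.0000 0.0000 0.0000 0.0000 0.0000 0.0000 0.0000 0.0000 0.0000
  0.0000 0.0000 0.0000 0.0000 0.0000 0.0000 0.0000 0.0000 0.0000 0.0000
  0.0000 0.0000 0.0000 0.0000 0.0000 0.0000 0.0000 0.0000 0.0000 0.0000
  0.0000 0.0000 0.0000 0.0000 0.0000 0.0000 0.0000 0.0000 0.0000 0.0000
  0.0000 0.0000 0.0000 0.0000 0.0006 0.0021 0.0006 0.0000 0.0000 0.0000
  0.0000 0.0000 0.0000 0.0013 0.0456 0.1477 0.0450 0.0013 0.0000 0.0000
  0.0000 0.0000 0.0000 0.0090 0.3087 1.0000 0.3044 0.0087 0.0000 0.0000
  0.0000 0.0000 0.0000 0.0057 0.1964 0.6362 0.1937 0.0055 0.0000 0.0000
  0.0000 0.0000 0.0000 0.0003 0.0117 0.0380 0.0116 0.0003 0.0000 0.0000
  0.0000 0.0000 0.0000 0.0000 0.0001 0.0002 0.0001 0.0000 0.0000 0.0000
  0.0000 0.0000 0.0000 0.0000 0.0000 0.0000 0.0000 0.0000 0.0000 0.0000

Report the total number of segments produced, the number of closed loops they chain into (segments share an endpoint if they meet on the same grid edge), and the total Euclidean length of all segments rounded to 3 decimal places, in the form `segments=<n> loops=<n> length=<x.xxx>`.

segments=6 loops=1 length=4.364

cell (5,4): code 0100 → (5.471,5.000)–(6.000,4.348)
cell (5,5): code 1000 → (6.000,5.648)–(5.471,5.000)
cell (6,4): code 0110 → (6.000,4.348)–(7.000,4.802)
cell (6,5): code 1001 → (7.000,5.197)–(6.000,5.648)
cell (7,4): code 0010 → (7.000,4.802)–(7.146,5.000)
cell (7,5): code 0001 → (7.146,5.000)–(7.000,5.197)
total: 6 segments, chained into 1 closed loop(s), length Σ = 4.363512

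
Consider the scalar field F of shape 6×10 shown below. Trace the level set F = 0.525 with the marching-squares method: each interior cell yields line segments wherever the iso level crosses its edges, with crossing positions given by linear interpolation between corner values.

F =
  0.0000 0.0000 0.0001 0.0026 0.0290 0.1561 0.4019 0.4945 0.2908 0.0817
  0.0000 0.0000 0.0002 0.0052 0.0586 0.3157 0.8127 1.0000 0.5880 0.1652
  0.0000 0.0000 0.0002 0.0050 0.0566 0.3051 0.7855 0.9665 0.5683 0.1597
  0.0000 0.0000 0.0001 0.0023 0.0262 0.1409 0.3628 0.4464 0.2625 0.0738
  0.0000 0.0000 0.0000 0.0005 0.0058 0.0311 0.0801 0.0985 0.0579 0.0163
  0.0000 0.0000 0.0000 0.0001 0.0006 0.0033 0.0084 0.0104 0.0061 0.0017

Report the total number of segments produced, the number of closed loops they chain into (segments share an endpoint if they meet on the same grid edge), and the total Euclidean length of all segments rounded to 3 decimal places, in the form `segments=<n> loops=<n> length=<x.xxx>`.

cell (0,5): code 0100 → (0.300,6.000)–(1.000,5.421)
cell (0,6): code 1100 → (0.060,7.000)–(0.300,6.000)
cell (0,7): code 1100 → (0.788,8.000)–(0.060,7.000)
cell (0,8): code 1000 → (1.000,8.149)–(0.788,8.000)
cell (1,5): code 0110 → (1.000,5.421)–(2.000,5.458)
cell (1,8): code 1001 → (2.000,8.106)–(1.000,8.149)
cell (2,5): code 0010 → (2.000,5.458)–(2.616,6.000)
cell (2,6): code 0011 → (2.616,6.000)–(2.849,7.000)
cell (2,7): code 0011 → (2.849,7.000)–(2.142,8.000)
cell (2,8): code 0001 → (2.142,8.000)–(2.000,8.106)
total: 10 segments, chained into 1 closed loop(s), length Σ = 8.683570

segments=10 loops=1 length=8.684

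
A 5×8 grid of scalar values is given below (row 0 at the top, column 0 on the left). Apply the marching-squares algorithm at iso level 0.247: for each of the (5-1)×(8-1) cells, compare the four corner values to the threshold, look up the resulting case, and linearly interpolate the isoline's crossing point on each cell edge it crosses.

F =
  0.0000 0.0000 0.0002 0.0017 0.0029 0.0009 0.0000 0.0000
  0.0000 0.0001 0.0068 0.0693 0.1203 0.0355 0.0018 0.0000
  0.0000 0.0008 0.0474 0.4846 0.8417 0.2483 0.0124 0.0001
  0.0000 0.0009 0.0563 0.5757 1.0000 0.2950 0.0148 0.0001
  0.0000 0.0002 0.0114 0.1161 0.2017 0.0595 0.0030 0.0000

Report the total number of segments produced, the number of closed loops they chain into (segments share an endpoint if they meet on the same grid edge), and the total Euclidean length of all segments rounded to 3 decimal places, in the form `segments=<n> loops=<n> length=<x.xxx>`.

cell (1,2): code 0100 → (1.428,3.000)–(2.000,2.457)
cell (1,3): code 1100 → (1.176,4.000)–(1.428,3.000)
cell (1,4): code 1100 → (1.994,5.000)–(1.176,4.000)
cell (1,5): code 1000 → (2.000,5.006)–(1.994,5.000)
cell (2,2): code 0110 → (2.000,2.457)–(3.000,2.367)
cell (2,5): code 1001 → (3.000,5.171)–(2.000,5.006)
cell (3,2): code 0010 → (3.000,2.367)–(3.715,3.000)
cell (3,3): code 0011 → (3.715,3.000)–(3.943,4.000)
cell (3,4): code 0011 → (3.943,4.000)–(3.204,5.000)
cell (3,5): code 0001 → (3.204,5.000)–(3.000,5.171)
total: 10 segments, chained into 1 closed loop(s), length Σ = 8.628988

segments=10 loops=1 length=8.629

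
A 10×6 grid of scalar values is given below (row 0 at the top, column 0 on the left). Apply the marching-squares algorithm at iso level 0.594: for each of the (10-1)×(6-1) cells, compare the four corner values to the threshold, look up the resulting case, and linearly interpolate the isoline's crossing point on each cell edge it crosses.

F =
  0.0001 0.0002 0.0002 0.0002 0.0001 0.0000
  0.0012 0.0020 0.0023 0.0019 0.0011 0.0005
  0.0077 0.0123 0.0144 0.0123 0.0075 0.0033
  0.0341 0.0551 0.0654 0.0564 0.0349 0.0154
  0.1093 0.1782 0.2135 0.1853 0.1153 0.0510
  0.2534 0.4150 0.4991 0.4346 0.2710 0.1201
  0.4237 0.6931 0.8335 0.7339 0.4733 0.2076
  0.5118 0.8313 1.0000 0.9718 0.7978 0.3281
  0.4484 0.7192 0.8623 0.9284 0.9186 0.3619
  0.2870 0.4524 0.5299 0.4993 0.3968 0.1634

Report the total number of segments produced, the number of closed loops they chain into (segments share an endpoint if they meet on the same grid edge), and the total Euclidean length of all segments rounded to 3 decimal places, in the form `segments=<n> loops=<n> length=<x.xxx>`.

cell (5,0): code 0100 → (5.644,1.000)–(6.000,0.632)
cell (5,1): code 1100 → (5.284,2.000)–(5.644,1.000)
cell (5,2): code 1100 → (5.533,3.000)–(5.284,2.000)
cell (5,3): code 1000 → (6.000,3.537)–(5.533,3.000)
cell (6,0): code 0110 → (6.000,0.632)–(7.000,0.257)
cell (6,3): code 1101 → (6.372,4.000)–(6.000,3.537)
cell (6,4): code 1000 → (7.000,4.434)–(6.372,4.000)
cell (7,0): code 0110 → (7.000,0.257)–(8.000,0.538)
cell (7,4): code 1001 → (8.000,4.583)–(7.000,4.434)
cell (8,0): code 0010 → (8.000,0.538)–(8.469,1.000)
cell (8,1): code 0011 → (8.469,1.000)–(8.807,2.000)
cell (8,2): code 0011 → (8.807,2.000)–(8.779,3.000)
cell (8,3): code 0011 → (8.779,3.000)–(8.622,4.000)
cell (8,4): code 0001 → (8.622,4.000)–(8.000,4.583)
total: 14 segments, chained into 1 closed loop(s), length Σ = 12.371789

segments=14 loops=1 length=12.372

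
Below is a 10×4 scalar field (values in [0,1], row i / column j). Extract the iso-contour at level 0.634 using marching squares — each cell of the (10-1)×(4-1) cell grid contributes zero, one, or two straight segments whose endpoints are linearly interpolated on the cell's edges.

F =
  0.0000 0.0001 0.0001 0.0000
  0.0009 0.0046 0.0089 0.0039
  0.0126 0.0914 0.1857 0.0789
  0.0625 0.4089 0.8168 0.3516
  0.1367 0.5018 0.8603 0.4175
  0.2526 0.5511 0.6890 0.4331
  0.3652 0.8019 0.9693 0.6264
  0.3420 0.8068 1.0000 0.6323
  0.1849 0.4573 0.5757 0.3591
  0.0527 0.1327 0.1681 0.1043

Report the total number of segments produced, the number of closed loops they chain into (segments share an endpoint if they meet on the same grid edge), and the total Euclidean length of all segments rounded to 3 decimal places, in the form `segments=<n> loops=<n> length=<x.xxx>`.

cell (2,1): code 0100 → (2.710,2.000)–(3.000,1.552)
cell (2,2): code 1000 → (3.000,2.393)–(2.710,2.000)
cell (3,1): code 0110 → (3.000,1.552)–(4.000,1.369)
cell (3,2): code 1001 → (4.000,2.511)–(3.000,2.393)
cell (4,1): code 0110 → (4.000,1.369)–(5.000,1.601)
cell (4,2): code 1001 → (5.000,2.215)–(4.000,2.511)
cell (5,0): code 0100 → (5.331,1.000)–(6.000,0.616)
cell (5,1): code 1110 → (5.000,1.601)–(5.331,1.000)
cell (5,2): code 1001 → (6.000,2.978)–(5.000,2.215)
cell (6,0): code 0110 → (6.000,0.616)–(7.000,0.628)
cell (6,2): code 1001 → (7.000,2.995)–(6.000,2.978)
cell (7,0): code 0010 → (7.000,0.628)–(7.494,1.000)
cell (7,1): code 0011 → (7.494,1.000)–(7.863,2.000)
cell (7,2): code 0001 → (7.863,2.000)–(7.000,2.995)
total: 14 segments, chained into 1 closed loop(s), length Σ = 12.832358

segments=14 loops=1 length=12.832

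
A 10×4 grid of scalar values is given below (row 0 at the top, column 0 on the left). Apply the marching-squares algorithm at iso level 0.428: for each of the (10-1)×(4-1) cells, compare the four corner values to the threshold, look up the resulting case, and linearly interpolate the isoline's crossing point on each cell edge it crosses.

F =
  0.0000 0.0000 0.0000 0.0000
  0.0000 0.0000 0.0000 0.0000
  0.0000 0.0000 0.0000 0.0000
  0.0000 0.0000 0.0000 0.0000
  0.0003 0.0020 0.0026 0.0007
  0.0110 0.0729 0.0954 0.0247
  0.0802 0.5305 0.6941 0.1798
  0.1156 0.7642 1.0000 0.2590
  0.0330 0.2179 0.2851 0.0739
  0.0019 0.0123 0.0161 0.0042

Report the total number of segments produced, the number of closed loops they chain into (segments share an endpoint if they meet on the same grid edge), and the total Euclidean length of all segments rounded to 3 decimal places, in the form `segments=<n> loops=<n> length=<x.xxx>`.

segments=8 loops=1 length=7.032

cell (5,0): code 0100 → (5.776,1.000)–(6.000,0.772)
cell (5,1): code 1100 → (5.556,2.000)–(5.776,1.000)
cell (5,2): code 1000 → (6.000,2.517)–(5.556,2.000)
cell (6,0): code 0110 → (6.000,0.772)–(7.000,0.482)
cell (6,2): code 1001 → (7.000,2.772)–(6.000,2.517)
cell (7,0): code 0010 → (7.000,0.482)–(7.615,1.000)
cell (7,1): code 0011 → (7.615,1.000)–(7.800,2.000)
cell (7,2): code 0001 → (7.800,2.000)–(7.000,2.772)
total: 8 segments, chained into 1 closed loop(s), length Σ = 7.032065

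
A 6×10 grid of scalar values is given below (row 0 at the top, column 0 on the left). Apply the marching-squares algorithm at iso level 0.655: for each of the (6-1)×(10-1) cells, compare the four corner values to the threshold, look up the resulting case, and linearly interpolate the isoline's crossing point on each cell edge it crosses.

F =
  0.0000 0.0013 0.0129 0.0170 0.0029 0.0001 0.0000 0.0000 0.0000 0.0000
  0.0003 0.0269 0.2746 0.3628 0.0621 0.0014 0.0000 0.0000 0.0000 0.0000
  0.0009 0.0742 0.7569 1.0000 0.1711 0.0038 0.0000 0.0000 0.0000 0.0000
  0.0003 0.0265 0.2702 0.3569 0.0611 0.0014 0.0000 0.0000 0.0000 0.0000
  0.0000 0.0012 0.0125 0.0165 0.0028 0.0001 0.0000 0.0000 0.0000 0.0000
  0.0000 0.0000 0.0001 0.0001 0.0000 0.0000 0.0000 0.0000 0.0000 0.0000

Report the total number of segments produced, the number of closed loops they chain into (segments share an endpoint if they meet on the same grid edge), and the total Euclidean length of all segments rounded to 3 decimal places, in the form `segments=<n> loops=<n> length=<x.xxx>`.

cell (1,1): code 0100 → (1.789,2.000)–(2.000,1.851)
cell (1,2): code 1100 → (1.459,3.000)–(1.789,2.000)
cell (1,3): code 1000 → (2.000,3.416)–(1.459,3.000)
cell (2,1): code 0010 → (2.000,1.851)–(2.209,2.000)
cell (2,2): code 0011 → (2.209,2.000)–(2.536,3.000)
cell (2,3): code 0001 → (2.536,3.000)–(2.000,3.416)
total: 6 segments, chained into 1 closed loop(s), length Σ = 3.982950

segments=6 loops=1 length=3.983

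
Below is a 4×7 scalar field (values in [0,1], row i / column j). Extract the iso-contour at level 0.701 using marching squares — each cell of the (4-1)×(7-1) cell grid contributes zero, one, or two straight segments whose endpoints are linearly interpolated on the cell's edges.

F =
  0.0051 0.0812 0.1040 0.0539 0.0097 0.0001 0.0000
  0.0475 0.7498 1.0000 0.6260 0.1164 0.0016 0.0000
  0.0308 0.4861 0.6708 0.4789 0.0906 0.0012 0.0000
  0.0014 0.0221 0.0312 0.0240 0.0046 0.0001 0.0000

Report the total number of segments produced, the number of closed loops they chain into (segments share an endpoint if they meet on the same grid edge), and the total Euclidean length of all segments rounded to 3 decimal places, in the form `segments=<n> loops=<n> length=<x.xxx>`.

segments=6 loops=1 length=4.642

cell (0,0): code 0100 → (0.927,1.000)–(1.000,0.931)
cell (0,1): code 1100 → (0.666,2.000)–(0.927,1.000)
cell (0,2): code 1000 → (1.000,2.799)–(0.666,2.000)
cell (1,0): code 0010 → (1.000,0.931)–(1.185,1.000)
cell (1,1): code 0011 → (1.185,1.000)–(1.908,2.000)
cell (1,2): code 0001 → (1.908,2.000)–(1.000,2.799)
total: 6 segments, chained into 1 closed loop(s), length Σ = 4.642296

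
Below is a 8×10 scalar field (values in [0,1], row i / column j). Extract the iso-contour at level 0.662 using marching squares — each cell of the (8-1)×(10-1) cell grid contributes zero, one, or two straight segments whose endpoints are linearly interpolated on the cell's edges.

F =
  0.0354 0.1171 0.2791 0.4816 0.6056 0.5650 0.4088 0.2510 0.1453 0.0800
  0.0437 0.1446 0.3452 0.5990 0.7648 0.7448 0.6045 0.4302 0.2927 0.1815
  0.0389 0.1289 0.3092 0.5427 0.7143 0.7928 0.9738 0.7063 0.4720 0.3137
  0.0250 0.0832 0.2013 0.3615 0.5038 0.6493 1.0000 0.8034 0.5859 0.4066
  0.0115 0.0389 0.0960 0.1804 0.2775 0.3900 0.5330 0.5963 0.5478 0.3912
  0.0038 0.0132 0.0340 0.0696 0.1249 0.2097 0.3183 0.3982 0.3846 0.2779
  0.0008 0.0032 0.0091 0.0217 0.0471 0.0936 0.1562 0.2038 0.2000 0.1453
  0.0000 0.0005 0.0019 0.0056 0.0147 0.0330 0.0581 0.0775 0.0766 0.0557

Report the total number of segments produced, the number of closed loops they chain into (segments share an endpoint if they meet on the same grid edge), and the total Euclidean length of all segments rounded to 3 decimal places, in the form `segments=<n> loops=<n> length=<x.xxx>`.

segments=14 loops=1 length=11.546

cell (0,3): code 0100 → (0.354,4.000)–(1.000,3.380)
cell (0,4): code 1100 → (0.539,5.000)–(0.354,4.000)
cell (0,5): code 1000 → (1.000,5.590)–(0.539,5.000)
cell (1,3): code 0110 → (1.000,3.380)–(2.000,3.695)
cell (1,5): code 1101 → (1.156,6.000)–(1.000,5.590)
cell (1,6): code 1100 → (1.840,7.000)–(1.156,6.000)
cell (1,7): code 1000 → (2.000,7.189)–(1.840,7.000)
cell (2,3): code 0010 → (2.000,3.695)–(2.248,4.000)
cell (2,4): code 0011 → (2.248,4.000)–(2.911,5.000)
cell (2,5): code 0111 → (2.911,5.000)–(3.000,5.036)
cell (2,7): code 1001 → (3.000,7.650)–(2.000,7.189)
cell (3,5): code 0010 → (3.000,5.036)–(3.724,6.000)
cell (3,6): code 0011 → (3.724,6.000)–(3.683,7.000)
cell (3,7): code 0001 → (3.683,7.000)–(3.000,7.650)
total: 14 segments, chained into 1 closed loop(s), length Σ = 11.545911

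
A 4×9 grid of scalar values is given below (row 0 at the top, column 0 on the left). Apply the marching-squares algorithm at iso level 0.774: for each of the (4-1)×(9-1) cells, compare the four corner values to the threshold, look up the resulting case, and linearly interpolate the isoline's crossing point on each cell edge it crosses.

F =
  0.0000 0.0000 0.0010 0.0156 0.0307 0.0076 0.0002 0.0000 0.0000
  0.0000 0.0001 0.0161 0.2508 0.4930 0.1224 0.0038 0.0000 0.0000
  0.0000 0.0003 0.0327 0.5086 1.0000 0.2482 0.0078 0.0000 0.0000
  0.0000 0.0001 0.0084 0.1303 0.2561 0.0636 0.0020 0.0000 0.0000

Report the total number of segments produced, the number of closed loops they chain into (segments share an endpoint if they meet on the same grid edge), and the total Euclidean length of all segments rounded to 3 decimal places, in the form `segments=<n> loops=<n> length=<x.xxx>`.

cell (1,3): code 0100 → (1.554,4.000)–(2.000,3.540)
cell (1,4): code 1000 → (2.000,4.301)–(1.554,4.000)
cell (2,3): code 0010 → (2.000,3.540)–(2.304,4.000)
cell (2,4): code 0001 → (2.304,4.000)–(2.000,4.301)
total: 4 segments, chained into 1 closed loop(s), length Σ = 2.156721

segments=4 loops=1 length=2.157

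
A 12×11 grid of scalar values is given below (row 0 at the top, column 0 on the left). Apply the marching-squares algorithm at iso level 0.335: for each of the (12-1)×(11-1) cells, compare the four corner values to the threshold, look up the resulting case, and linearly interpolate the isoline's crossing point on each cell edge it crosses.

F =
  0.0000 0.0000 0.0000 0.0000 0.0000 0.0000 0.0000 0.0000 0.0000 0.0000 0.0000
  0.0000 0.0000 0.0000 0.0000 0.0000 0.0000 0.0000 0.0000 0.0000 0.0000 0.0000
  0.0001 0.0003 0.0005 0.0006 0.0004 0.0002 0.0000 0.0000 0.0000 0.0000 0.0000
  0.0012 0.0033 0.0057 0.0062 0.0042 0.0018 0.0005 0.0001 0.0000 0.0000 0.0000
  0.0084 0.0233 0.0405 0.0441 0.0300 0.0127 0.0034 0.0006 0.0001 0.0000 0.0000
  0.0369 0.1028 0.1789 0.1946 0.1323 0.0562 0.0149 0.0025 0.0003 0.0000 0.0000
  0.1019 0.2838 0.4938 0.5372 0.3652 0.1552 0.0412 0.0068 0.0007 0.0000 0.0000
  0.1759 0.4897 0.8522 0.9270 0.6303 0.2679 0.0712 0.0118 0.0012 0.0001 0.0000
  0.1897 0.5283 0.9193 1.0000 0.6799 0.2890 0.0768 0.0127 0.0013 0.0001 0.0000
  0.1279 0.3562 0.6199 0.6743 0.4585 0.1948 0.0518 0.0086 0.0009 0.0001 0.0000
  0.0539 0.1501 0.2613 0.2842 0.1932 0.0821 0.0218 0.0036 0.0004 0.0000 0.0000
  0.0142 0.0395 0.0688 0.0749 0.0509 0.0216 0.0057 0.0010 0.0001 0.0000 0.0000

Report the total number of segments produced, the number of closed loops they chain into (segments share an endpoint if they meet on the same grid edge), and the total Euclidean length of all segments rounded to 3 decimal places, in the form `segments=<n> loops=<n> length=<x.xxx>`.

segments=16 loops=1 length=13.951

cell (5,1): code 0100 → (5.496,2.000)–(6.000,1.244)
cell (5,2): code 1100 → (5.410,3.000)–(5.496,2.000)
cell (5,3): code 1100 → (5.870,4.000)–(5.410,3.000)
cell (5,4): code 1000 → (6.000,4.144)–(5.870,4.000)
cell (6,0): code 0100 → (6.249,1.000)–(7.000,0.507)
cell (6,1): code 1110 → (6.000,1.244)–(6.249,1.000)
cell (6,4): code 1001 → (7.000,4.815)–(6.000,4.144)
cell (7,0): code 0110 → (7.000,0.507)–(8.000,0.429)
cell (7,4): code 1001 → (8.000,4.882)–(7.000,4.815)
cell (8,0): code 0110 → (8.000,0.429)–(9.000,0.907)
cell (8,4): code 1001 → (9.000,4.468)–(8.000,4.882)
cell (9,0): code 0010 → (9.000,0.907)–(9.103,1.000)
cell (9,1): code 0011 → (9.103,1.000)–(9.794,2.000)
cell (9,2): code 0011 → (9.794,2.000)–(9.870,3.000)
cell (9,3): code 0011 → (9.870,3.000)–(9.466,4.000)
cell (9,4): code 0001 → (9.466,4.000)–(9.000,4.468)
total: 16 segments, chained into 1 closed loop(s), length Σ = 13.950564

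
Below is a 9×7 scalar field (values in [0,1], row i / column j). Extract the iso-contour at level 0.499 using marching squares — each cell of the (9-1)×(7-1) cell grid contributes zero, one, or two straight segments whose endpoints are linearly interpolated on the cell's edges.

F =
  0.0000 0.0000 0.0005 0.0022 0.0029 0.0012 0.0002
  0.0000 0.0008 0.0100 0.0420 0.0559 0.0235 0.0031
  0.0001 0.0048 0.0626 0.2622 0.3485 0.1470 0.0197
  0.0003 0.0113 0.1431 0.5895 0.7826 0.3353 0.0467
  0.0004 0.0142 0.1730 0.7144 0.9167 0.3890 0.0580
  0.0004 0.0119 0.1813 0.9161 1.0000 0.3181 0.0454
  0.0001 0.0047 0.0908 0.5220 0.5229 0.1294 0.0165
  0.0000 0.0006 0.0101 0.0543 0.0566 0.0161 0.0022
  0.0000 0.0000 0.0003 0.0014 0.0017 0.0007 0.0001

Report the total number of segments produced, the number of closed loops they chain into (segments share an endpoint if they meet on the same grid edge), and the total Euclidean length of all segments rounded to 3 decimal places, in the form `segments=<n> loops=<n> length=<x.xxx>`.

segments=12 loops=1 length=9.851

cell (2,2): code 0100 → (2.723,3.000)–(3.000,2.797)
cell (2,3): code 1100 → (2.347,4.000)–(2.723,3.000)
cell (2,4): code 1000 → (3.000,4.634)–(2.347,4.000)
cell (3,2): code 0110 → (3.000,2.797)–(4.000,2.602)
cell (3,4): code 1001 → (4.000,4.792)–(3.000,4.634)
cell (4,2): code 0110 → (4.000,2.602)–(5.000,2.432)
cell (4,4): code 1001 → (5.000,4.735)–(4.000,4.792)
cell (5,2): code 0110 → (5.000,2.432)–(6.000,2.947)
cell (5,4): code 1001 → (6.000,4.061)–(5.000,4.735)
cell (6,2): code 0010 → (6.000,2.947)–(6.049,3.000)
cell (6,3): code 0011 → (6.049,3.000)–(6.051,4.000)
cell (6,4): code 0001 → (6.051,4.000)–(6.000,4.061)
total: 12 segments, chained into 1 closed loop(s), length Σ = 9.851441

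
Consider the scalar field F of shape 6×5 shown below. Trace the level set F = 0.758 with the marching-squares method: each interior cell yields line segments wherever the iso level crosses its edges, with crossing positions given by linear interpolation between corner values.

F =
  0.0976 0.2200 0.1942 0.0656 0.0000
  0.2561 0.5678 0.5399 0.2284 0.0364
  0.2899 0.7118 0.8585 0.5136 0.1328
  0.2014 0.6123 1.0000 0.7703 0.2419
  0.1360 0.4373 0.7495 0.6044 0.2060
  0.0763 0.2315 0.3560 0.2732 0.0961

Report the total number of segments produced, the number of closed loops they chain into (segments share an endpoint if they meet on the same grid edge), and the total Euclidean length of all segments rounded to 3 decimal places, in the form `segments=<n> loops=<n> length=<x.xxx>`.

segments=8 loops=1 length=5.993

cell (1,1): code 0100 → (1.685,2.000)–(2.000,1.315)
cell (1,2): code 1000 → (2.000,2.291)–(1.685,2.000)
cell (2,1): code 0110 → (2.000,1.315)–(3.000,1.376)
cell (2,2): code 1101 → (2.952,3.000)–(2.000,2.291)
cell (2,3): code 1000 → (3.000,3.023)–(2.952,3.000)
cell (3,1): code 0010 → (3.000,1.376)–(3.966,2.000)
cell (3,2): code 0011 → (3.966,2.000)–(3.074,3.000)
cell (3,3): code 0001 → (3.074,3.000)–(3.000,3.023)
total: 8 segments, chained into 1 closed loop(s), length Σ = 5.993463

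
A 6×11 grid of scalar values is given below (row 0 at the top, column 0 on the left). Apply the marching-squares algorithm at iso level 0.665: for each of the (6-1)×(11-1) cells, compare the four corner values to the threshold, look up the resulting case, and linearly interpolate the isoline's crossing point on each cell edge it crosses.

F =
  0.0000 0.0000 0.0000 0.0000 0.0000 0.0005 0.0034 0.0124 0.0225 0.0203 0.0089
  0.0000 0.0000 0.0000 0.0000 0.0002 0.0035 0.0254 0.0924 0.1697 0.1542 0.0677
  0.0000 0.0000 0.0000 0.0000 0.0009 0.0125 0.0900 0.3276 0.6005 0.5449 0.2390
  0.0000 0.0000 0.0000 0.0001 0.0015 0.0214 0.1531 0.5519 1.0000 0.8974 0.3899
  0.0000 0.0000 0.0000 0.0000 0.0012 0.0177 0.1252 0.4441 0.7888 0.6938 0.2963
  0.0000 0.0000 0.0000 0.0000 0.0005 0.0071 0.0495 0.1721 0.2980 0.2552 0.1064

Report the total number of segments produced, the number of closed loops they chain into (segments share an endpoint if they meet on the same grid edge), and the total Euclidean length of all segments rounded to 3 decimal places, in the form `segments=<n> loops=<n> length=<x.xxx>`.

segments=8 loops=1 length=6.641

cell (2,7): code 0100 → (2.161,8.000)–(3.000,7.252)
cell (2,8): code 1100 → (2.341,9.000)–(2.161,8.000)
cell (2,9): code 1000 → (3.000,9.458)–(2.341,9.000)
cell (3,7): code 0110 → (3.000,7.252)–(4.000,7.641)
cell (3,9): code 1001 → (4.000,9.072)–(3.000,9.458)
cell (4,7): code 0010 → (4.000,7.641)–(4.252,8.000)
cell (4,8): code 0011 → (4.252,8.000)–(4.066,9.000)
cell (4,9): code 0001 → (4.066,9.000)–(4.000,9.072)
total: 8 segments, chained into 1 closed loop(s), length Σ = 6.640522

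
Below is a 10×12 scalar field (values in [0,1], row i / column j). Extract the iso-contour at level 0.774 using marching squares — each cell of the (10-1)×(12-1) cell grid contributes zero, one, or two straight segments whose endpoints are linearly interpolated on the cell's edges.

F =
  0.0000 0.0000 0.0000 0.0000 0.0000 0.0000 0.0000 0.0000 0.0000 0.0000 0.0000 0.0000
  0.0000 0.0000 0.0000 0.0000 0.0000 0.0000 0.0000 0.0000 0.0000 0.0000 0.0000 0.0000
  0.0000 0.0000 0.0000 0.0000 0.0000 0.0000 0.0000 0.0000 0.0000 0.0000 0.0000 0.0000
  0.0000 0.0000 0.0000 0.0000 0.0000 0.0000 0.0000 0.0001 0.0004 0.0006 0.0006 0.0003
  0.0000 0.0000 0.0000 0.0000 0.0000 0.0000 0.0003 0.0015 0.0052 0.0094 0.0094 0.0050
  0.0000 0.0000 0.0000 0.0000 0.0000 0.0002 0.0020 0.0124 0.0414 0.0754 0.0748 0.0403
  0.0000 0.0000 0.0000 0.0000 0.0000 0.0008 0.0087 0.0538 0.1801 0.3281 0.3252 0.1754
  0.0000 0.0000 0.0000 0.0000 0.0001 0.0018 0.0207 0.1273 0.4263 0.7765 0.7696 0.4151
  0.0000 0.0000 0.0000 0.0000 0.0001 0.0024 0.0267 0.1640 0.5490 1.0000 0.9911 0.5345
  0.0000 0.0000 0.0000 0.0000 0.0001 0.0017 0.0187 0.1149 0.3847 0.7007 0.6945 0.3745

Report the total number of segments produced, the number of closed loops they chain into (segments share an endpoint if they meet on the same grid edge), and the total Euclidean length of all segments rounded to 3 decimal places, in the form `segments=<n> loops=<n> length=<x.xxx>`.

cell (6,8): code 0100 → (6.994,9.000)–(7.000,8.993)
cell (6,9): code 1000 → (7.000,9.362)–(6.994,9.000)
cell (7,8): code 0110 → (7.000,8.993)–(8.000,8.499)
cell (7,9): code 1101 → (7.020,10.000)–(7.000,9.362)
cell (7,10): code 1000 → (8.000,10.475)–(7.020,10.000)
cell (8,8): code 0010 → (8.000,8.499)–(8.755,9.000)
cell (8,9): code 0011 → (8.755,9.000)–(8.732,10.000)
cell (8,10): code 0001 → (8.732,10.000)–(8.000,10.475)
total: 8 segments, chained into 1 closed loop(s), length Σ = 5.993483

segments=8 loops=1 length=5.993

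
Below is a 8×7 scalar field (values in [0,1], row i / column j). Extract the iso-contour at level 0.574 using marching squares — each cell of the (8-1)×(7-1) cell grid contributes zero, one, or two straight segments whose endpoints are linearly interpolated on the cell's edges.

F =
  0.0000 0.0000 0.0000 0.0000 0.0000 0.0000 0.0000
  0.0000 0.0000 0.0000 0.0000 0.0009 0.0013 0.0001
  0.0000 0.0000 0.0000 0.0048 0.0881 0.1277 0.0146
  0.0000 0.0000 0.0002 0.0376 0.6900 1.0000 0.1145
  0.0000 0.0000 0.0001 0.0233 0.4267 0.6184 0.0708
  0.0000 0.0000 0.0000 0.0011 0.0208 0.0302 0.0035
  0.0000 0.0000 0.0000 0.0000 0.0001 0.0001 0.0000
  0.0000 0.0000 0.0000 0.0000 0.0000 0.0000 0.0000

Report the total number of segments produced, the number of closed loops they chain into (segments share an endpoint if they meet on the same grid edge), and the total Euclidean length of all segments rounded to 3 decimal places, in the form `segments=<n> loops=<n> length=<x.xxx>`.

segments=8 loops=1 length=4.847

cell (2,3): code 0100 → (2.807,4.000)–(3.000,3.822)
cell (2,4): code 1100 → (2.512,5.000)–(2.807,4.000)
cell (2,5): code 1000 → (3.000,5.481)–(2.512,5.000)
cell (3,3): code 0010 → (3.000,3.822)–(3.441,4.000)
cell (3,4): code 0111 → (3.441,4.000)–(4.000,4.768)
cell (3,5): code 1001 → (4.000,5.081)–(3.000,5.481)
cell (4,4): code 0010 → (4.000,4.768)–(4.075,5.000)
cell (4,5): code 0001 → (4.075,5.000)–(4.000,5.081)
total: 8 segments, chained into 1 closed loop(s), length Σ = 4.847498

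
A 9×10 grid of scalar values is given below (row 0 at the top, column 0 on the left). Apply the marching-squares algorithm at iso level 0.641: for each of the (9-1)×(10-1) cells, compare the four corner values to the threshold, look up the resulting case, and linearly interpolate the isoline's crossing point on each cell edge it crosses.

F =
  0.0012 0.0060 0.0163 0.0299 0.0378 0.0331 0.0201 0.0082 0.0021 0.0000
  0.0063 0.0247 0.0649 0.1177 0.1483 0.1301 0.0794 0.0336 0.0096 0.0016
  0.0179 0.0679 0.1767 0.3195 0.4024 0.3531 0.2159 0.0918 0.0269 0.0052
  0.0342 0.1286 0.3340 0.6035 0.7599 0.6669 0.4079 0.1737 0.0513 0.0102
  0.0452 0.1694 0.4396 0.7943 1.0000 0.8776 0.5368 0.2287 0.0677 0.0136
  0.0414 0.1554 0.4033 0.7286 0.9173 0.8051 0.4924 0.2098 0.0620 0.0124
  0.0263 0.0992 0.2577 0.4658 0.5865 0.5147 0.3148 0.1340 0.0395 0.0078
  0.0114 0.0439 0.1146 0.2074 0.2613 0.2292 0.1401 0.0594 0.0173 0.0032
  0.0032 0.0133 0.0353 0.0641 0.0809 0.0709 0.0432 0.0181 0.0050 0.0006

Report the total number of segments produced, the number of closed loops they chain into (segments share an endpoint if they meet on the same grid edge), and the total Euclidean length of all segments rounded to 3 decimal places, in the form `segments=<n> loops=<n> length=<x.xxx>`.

segments=12 loops=1 length=9.758

cell (2,3): code 0100 → (2.667,4.000)–(3.000,3.240)
cell (2,4): code 1100 → (2.917,5.000)–(2.667,4.000)
cell (2,5): code 1000 → (3.000,5.100)–(2.917,5.000)
cell (3,2): code 0100 → (3.197,3.000)–(4.000,2.568)
cell (3,3): code 1110 → (3.000,3.240)–(3.197,3.000)
cell (3,5): code 1001 → (4.000,5.694)–(3.000,5.100)
cell (4,2): code 0110 → (4.000,2.568)–(5.000,2.731)
cell (4,5): code 1001 → (5.000,5.525)–(4.000,5.694)
cell (5,2): code 0010 → (5.000,2.731)–(5.333,3.000)
cell (5,3): code 0011 → (5.333,3.000)–(5.835,4.000)
cell (5,4): code 0011 → (5.835,4.000)–(5.565,5.000)
cell (5,5): code 0001 → (5.565,5.000)–(5.000,5.525)
total: 12 segments, chained into 1 closed loop(s), length Σ = 9.757727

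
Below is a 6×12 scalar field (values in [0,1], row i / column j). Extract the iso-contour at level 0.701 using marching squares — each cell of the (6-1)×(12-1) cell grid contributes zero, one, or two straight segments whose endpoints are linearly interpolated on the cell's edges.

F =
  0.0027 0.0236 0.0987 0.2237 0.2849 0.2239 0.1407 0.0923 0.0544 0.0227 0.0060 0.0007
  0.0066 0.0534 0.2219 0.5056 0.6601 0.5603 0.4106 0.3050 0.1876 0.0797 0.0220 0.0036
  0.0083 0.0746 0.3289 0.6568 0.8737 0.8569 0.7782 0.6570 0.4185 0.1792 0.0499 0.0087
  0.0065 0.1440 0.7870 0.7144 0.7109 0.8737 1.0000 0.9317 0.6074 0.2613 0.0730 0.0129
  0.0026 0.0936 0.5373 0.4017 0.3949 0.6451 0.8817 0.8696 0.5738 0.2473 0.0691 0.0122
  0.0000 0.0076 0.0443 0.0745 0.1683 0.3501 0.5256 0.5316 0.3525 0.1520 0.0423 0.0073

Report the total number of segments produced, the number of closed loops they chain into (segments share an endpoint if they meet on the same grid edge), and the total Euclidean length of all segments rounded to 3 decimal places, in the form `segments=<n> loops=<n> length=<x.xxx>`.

segments=18 loops=1 length=15.089

cell (1,3): code 0100 → (1.191,4.000)–(2.000,3.204)
cell (1,4): code 1100 → (1.474,5.000)–(1.191,4.000)
cell (1,5): code 1100 → (1.790,6.000)–(1.474,5.000)
cell (1,6): code 1000 → (2.000,6.637)–(1.790,6.000)
cell (2,1): code 0100 → (2.812,2.000)–(3.000,1.866)
cell (2,2): code 1100 → (2.767,3.000)–(2.812,2.000)
cell (2,3): code 1110 → (2.000,3.204)–(2.767,3.000)
cell (2,6): code 1101 → (2.160,7.000)–(2.000,6.637)
cell (2,7): code 1000 → (3.000,7.711)–(2.160,7.000)
cell (3,1): code 0010 → (3.000,1.866)–(3.344,2.000)
cell (3,2): code 0011 → (3.344,2.000)–(3.043,3.000)
cell (3,3): code 0011 → (3.043,3.000)–(3.031,4.000)
cell (3,4): code 0011 → (3.031,4.000)–(3.755,5.000)
cell (3,5): code 0111 → (3.755,5.000)–(4.000,5.236)
cell (3,7): code 1001 → (4.000,7.570)–(3.000,7.711)
cell (4,5): code 0010 → (4.000,5.236)–(4.507,6.000)
cell (4,6): code 0011 → (4.507,6.000)–(4.499,7.000)
cell (4,7): code 0001 → (4.499,7.000)–(4.000,7.570)
total: 18 segments, chained into 1 closed loop(s), length Σ = 15.089264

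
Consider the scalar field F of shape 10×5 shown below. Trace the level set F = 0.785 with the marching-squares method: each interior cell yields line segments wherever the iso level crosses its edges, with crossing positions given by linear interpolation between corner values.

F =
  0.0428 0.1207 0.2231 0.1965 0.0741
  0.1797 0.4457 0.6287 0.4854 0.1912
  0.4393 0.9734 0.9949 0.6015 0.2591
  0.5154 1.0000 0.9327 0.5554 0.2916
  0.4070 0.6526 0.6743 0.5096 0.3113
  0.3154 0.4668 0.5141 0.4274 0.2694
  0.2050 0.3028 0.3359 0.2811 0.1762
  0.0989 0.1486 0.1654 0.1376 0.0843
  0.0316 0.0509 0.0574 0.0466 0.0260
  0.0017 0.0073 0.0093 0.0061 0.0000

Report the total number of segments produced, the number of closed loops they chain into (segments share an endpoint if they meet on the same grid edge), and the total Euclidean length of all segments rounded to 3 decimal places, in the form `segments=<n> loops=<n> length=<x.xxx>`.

segments=8 loops=1 length=6.778

cell (1,0): code 0100 → (1.643,1.000)–(2.000,0.647)
cell (1,1): code 1100 → (1.427,2.000)–(1.643,1.000)
cell (1,2): code 1000 → (2.000,2.534)–(1.427,2.000)
cell (2,0): code 0110 → (2.000,0.647)–(3.000,0.556)
cell (2,2): code 1001 → (3.000,2.391)–(2.000,2.534)
cell (3,0): code 0010 → (3.000,0.556)–(3.619,1.000)
cell (3,1): code 0011 → (3.619,1.000)–(3.572,2.000)
cell (3,2): code 0001 → (3.572,2.000)–(3.000,2.391)
total: 8 segments, chained into 1 closed loop(s), length Σ = 6.777632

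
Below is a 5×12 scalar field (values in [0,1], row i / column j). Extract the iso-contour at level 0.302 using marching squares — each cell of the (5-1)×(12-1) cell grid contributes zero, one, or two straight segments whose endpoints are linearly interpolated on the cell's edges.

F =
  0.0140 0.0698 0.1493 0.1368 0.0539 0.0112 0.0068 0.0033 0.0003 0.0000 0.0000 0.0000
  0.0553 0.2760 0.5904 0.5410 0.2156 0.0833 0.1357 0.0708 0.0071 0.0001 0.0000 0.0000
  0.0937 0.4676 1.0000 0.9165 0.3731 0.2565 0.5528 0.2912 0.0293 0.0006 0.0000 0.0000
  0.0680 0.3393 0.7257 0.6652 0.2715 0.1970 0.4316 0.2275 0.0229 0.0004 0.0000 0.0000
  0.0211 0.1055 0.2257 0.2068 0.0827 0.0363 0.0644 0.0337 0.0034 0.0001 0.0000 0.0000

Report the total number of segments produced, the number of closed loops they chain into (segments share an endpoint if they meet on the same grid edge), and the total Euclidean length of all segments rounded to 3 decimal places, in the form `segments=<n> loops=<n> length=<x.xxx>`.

segments=20 loops=2 length=17.141

cell (0,1): code 0100 → (0.346,2.000)–(1.000,1.083)
cell (0,2): code 1100 → (0.409,3.000)–(0.346,2.000)
cell (0,3): code 1000 → (1.000,3.734)–(0.409,3.000)
cell (1,0): code 0100 → (1.136,1.000)–(2.000,0.557)
cell (1,1): code 1110 → (1.000,1.083)–(1.136,1.000)
cell (1,3): code 1101 → (1.549,4.000)–(1.000,3.734)
cell (1,4): code 1000 → (2.000,4.610)–(1.549,4.000)
cell (1,5): code 0100 → (1.399,6.000)–(2.000,5.154)
cell (1,6): code 1000 → (2.000,6.959)–(1.399,6.000)
cell (2,0): code 0110 → (2.000,0.557)–(3.000,0.863)
cell (2,3): code 1011 → (3.000,3.923)–(2.700,4.000)
cell (2,4): code 0001 → (2.700,4.000)–(2.000,4.610)
cell (2,5): code 0110 → (2.000,5.154)–(3.000,5.448)
cell (2,6): code 1001 → (3.000,6.635)–(2.000,6.959)
cell (3,0): code 0010 → (3.000,0.863)–(3.160,1.000)
cell (3,1): code 0011 → (3.160,1.000)–(3.847,2.000)
cell (3,2): code 0011 → (3.847,2.000)–(3.792,3.000)
cell (3,3): code 0001 → (3.792,3.000)–(3.000,3.923)
cell (3,5): code 0010 → (3.000,5.448)–(3.353,6.000)
cell (3,6): code 0001 → (3.353,6.000)–(3.000,6.635)
total: 20 segments, chained into 2 closed loop(s), length Σ = 17.140723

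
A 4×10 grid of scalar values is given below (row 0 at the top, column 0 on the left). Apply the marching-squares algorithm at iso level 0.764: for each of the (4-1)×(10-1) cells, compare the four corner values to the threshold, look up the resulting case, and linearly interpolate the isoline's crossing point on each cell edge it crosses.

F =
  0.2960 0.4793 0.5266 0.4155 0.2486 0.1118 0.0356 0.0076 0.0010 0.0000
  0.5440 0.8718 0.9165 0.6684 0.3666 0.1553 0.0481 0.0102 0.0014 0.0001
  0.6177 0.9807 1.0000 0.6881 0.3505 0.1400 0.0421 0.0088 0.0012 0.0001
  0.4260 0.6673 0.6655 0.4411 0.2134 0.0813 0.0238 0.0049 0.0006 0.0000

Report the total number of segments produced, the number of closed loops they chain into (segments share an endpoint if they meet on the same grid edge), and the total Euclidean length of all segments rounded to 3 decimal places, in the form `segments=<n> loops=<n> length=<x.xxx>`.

segments=8 loops=1 length=7.157

cell (0,0): code 0100 → (0.725,1.000)–(1.000,0.671)
cell (0,1): code 1100 → (0.609,2.000)–(0.725,1.000)
cell (0,2): code 1000 → (1.000,2.615)–(0.609,2.000)
cell (1,0): code 0110 → (1.000,0.671)–(2.000,0.403)
cell (1,2): code 1001 → (2.000,2.757)–(1.000,2.615)
cell (2,0): code 0010 → (2.000,0.403)–(2.691,1.000)
cell (2,1): code 0011 → (2.691,1.000)–(2.706,2.000)
cell (2,2): code 0001 → (2.706,2.000)–(2.000,2.757)
total: 8 segments, chained into 1 closed loop(s), length Σ = 7.157278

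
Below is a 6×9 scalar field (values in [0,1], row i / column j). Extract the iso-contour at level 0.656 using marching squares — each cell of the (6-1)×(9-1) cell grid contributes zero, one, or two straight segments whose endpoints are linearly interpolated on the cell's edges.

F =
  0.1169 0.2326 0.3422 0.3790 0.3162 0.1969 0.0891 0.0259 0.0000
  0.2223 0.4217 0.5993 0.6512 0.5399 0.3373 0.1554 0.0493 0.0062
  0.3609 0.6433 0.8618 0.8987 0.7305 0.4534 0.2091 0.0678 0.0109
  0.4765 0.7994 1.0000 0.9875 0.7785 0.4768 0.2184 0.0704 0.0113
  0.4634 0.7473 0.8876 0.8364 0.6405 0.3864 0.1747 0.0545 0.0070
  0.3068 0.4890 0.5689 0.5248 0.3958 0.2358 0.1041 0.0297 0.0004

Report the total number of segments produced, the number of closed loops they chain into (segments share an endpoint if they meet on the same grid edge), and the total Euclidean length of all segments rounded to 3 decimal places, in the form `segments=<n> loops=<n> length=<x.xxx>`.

segments=14 loops=1 length=11.775

cell (1,1): code 0100 → (1.216,2.000)–(2.000,1.058)
cell (1,2): code 1100 → (1.019,3.000)–(1.216,2.000)
cell (1,3): code 1100 → (1.609,4.000)–(1.019,3.000)
cell (1,4): code 1000 → (2.000,4.269)–(1.609,4.000)
cell (2,0): code 0100 → (2.081,1.000)–(3.000,0.556)
cell (2,1): code 1110 → (2.000,1.058)–(2.081,1.000)
cell (2,4): code 1001 → (3.000,4.406)–(2.000,4.269)
cell (3,0): code 0110 → (3.000,0.556)–(4.000,0.678)
cell (3,3): code 1011 → (4.000,3.921)–(3.888,4.000)
cell (3,4): code 0001 → (3.888,4.000)–(3.000,4.406)
cell (4,0): code 0010 → (4.000,0.678)–(4.353,1.000)
cell (4,1): code 0011 → (4.353,1.000)–(4.727,2.000)
cell (4,2): code 0011 → (4.727,2.000)–(4.579,3.000)
cell (4,3): code 0001 → (4.579,3.000)–(4.000,3.921)
total: 14 segments, chained into 1 closed loop(s), length Σ = 11.774536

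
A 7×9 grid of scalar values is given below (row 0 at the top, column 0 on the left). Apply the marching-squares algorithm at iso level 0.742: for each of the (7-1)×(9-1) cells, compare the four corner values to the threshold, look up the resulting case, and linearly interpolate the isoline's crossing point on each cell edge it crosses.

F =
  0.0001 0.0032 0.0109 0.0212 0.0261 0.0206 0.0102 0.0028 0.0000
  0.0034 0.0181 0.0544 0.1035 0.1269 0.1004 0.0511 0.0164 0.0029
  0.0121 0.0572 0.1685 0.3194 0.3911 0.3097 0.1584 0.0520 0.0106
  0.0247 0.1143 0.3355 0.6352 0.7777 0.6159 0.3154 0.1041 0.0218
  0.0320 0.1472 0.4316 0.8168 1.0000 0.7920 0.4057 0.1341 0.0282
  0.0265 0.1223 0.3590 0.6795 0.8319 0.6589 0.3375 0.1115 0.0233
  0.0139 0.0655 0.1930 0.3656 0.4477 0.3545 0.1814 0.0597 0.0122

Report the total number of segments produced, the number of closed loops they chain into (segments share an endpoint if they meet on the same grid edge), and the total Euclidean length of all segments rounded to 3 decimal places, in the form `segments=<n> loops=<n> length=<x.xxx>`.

cell (2,3): code 0100 → (2.908,4.000)–(3.000,3.749)
cell (2,4): code 1000 → (3.000,4.221)–(2.908,4.000)
cell (3,2): code 0100 → (3.588,3.000)–(4.000,2.806)
cell (3,3): code 1110 → (3.000,3.749)–(3.588,3.000)
cell (3,4): code 1101 → (3.716,5.000)–(3.000,4.221)
cell (3,5): code 1000 → (4.000,5.129)–(3.716,5.000)
cell (4,2): code 0010 → (4.000,2.806)–(4.545,3.000)
cell (4,3): code 0111 → (4.545,3.000)–(5.000,3.410)
cell (4,4): code 1011 → (5.000,4.520)–(4.376,5.000)
cell (4,5): code 0001 → (4.376,5.000)–(4.000,5.129)
cell (5,3): code 0010 → (5.000,3.410)–(5.234,4.000)
cell (5,4): code 0001 → (5.234,4.000)–(5.000,4.520)
total: 12 segments, chained into 1 closed loop(s), length Σ = 6.865297

segments=12 loops=1 length=6.865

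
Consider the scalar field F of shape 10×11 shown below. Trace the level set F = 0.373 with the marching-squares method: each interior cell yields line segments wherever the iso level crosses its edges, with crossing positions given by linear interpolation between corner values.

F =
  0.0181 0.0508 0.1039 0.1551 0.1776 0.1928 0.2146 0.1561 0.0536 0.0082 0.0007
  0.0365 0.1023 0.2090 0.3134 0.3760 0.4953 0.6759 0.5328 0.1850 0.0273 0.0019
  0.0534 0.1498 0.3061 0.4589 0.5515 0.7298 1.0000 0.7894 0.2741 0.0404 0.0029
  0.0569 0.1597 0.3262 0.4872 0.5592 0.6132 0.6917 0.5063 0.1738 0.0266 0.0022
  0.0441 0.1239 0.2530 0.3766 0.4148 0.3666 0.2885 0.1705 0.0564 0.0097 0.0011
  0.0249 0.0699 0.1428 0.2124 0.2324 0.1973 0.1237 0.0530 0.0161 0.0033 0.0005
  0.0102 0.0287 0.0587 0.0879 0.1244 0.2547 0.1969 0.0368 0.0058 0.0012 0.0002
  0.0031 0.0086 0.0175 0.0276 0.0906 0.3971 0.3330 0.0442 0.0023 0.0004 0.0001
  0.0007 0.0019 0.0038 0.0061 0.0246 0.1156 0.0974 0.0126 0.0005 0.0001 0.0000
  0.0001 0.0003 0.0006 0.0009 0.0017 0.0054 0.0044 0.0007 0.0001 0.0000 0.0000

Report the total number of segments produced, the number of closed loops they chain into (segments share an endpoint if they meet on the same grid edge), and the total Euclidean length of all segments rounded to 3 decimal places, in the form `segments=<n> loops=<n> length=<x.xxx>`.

cell (0,3): code 0100 → (0.985,4.000)–(1.000,3.952)
cell (0,4): code 1100 → (0.596,5.000)–(0.985,4.000)
cell (0,5): code 1100 → (0.343,6.000)–(0.596,5.000)
cell (0,6): code 1100 → (0.576,7.000)–(0.343,6.000)
cell (0,7): code 1000 → (1.000,7.459)–(0.576,7.000)
cell (1,2): code 0100 → (1.410,3.000)–(2.000,2.438)
cell (1,3): code 1110 → (1.000,3.952)–(1.410,3.000)
cell (1,7): code 1001 → (2.000,7.808)–(1.000,7.459)
cell (2,2): code 0110 → (2.000,2.438)–(3.000,2.291)
cell (2,7): code 1001 → (3.000,7.401)–(2.000,7.808)
cell (3,2): code 0110 → (3.000,2.291)–(4.000,2.971)
cell (3,4): code 1011 → (4.000,4.867)–(3.974,5.000)
cell (3,5): code 0011 → (3.974,5.000)–(3.790,6.000)
cell (3,6): code 0011 → (3.790,6.000)–(3.397,7.000)
cell (3,7): code 0001 → (3.397,7.000)–(3.000,7.401)
cell (4,2): code 0010 → (4.000,2.971)–(4.022,3.000)
cell (4,3): code 0011 → (4.022,3.000)–(4.229,4.000)
cell (4,4): code 0001 → (4.229,4.000)–(4.000,4.867)
cell (6,4): code 0100 → (6.831,5.000)–(7.000,4.921)
cell (6,5): code 1000 → (7.000,5.376)–(6.831,5.000)
cell (7,4): code 0010 → (7.000,4.921)–(7.086,5.000)
cell (7,5): code 0001 → (7.086,5.000)–(7.000,5.376)
total: 22 segments, chained into 2 closed loop(s), length Σ = 15.863519

segments=22 loops=2 length=15.864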